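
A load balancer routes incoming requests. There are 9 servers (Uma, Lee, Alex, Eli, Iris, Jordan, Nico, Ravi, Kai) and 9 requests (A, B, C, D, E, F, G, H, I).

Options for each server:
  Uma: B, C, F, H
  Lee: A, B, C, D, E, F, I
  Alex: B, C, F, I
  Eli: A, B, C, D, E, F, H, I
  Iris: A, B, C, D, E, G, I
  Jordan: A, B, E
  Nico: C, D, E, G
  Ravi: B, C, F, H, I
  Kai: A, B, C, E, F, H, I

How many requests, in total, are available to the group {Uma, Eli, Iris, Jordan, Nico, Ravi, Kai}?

The union of neighbours of {Uma, Eli, Iris, Jordan, Nico, Ravi, Kai} is {A, B, C, D, E, F, G, H, I}, which has 9 elements.
Since |N(S)| = 9 ≥ |S| = 7, Hall's condition holds for this subset.

9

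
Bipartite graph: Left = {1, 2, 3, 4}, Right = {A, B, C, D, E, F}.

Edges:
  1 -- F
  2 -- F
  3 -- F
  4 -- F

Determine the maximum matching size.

1

For example, pair 1-F.
The set {1, 2, 3, 4} has only 1 neighbour ({F}), so by Hall's theorem at most 1 of the 4 left vertices can be matched.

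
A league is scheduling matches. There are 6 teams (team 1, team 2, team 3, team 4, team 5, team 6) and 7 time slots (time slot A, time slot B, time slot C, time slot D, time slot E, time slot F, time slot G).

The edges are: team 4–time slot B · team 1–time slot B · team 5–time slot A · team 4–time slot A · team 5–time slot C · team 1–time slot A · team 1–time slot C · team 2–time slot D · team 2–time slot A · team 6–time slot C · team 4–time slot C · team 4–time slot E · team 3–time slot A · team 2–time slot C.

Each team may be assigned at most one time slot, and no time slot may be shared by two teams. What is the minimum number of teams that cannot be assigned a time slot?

One maximum matching: team 1-time slot B, team 2-time slot D, team 3-time slot A, team 4-time slot E, team 5-time slot C.
The set {team 3, team 5, team 6} has only 2 neighbours ({time slot A, time slot C}), so by Hall's theorem at most 5 of the 6 teams can be matched.
That matches 5 of the 6, leaving 1 unmatched; no matching can do better.

1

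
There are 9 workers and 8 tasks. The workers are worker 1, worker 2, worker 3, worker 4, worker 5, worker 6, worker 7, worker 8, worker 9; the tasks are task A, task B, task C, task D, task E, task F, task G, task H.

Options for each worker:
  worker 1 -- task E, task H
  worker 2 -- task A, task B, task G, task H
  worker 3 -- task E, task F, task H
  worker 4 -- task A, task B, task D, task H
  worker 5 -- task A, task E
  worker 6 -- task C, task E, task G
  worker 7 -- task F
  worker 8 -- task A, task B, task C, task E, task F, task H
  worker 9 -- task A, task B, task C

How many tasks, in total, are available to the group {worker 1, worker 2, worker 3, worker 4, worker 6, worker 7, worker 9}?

The union of neighbours of {worker 1, worker 2, worker 3, worker 4, worker 6, worker 7, worker 9} is {task A, task B, task C, task D, task E, task F, task G, task H}, which has 8 elements.
Since |N(S)| = 8 ≥ |S| = 7, Hall's condition holds for this subset.

8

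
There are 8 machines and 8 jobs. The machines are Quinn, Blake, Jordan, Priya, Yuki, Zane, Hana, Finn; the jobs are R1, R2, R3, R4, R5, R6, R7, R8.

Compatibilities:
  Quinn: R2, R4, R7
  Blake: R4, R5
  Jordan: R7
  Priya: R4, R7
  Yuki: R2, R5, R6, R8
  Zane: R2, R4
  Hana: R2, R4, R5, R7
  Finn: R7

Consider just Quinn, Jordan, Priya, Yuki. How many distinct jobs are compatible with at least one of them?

The union of neighbours of {Quinn, Jordan, Priya, Yuki} is {R2, R4, R5, R6, R7, R8}, which has 6 elements.
Since |N(S)| = 6 ≥ |S| = 4, Hall's condition holds for this subset.

6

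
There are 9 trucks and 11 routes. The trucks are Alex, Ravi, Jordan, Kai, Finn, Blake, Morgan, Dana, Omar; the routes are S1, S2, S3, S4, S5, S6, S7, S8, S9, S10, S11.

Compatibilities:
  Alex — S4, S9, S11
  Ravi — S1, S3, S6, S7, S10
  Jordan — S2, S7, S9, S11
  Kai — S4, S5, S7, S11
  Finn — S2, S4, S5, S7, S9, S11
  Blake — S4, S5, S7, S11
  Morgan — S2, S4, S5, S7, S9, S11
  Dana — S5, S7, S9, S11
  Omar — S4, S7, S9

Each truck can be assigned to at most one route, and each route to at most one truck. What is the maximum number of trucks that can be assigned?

7

A valid assignment of size 7: Alex–S11, Ravi–S6, Jordan–S7, Kai–S4, Finn–S9, Blake–S5, Morgan–S2.
The set {Alex, Jordan, Kai, Finn, Blake, Morgan, Dana, Omar} has only 6 neighbours ({S11, S2, S4, S5, S7, S9}), so by Hall's theorem at most 7 of the 9 trucks can be matched.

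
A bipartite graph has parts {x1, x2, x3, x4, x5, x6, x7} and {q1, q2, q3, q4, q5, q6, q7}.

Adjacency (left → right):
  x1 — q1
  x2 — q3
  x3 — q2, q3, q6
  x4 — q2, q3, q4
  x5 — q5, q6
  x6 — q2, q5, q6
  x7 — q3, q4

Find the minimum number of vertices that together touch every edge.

The 6 edges x1–q1, x2–q3, x3–q6, x4–q4, x5–q5, x6–q2 form a matching, so any vertex cover needs at least 6 vertices (one per matched edge).
Conversely {x1, q2, q3, q4, q5, q6} meets every edge and has exactly 6 vertices, so 6 is optimal.

6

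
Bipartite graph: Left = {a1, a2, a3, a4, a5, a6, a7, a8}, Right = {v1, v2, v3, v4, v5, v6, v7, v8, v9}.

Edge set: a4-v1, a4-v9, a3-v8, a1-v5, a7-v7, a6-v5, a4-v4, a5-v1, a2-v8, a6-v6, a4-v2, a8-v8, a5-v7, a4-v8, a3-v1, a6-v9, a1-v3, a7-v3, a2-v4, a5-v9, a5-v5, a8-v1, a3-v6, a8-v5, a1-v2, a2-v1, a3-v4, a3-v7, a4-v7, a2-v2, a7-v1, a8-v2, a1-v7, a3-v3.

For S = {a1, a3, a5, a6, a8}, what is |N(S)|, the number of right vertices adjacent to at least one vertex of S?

9

The union of neighbours of {a1, a3, a5, a6, a8} is {v1, v2, v3, v4, v5, v6, v7, v8, v9}, which has 9 elements.
Since |N(S)| = 9 ≥ |S| = 5, Hall's condition holds for this subset.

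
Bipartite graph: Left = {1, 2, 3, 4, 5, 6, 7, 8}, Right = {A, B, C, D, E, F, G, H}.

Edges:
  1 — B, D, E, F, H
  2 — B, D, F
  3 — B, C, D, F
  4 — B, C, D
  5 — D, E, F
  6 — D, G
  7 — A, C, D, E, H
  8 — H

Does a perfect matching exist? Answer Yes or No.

One maximum matching: 1–E, 2–B, 3–F, 4–C, 5–D, 6–G, 7–A, 8–H.
Every left vertex is matched, so this is a perfect matching.

Yes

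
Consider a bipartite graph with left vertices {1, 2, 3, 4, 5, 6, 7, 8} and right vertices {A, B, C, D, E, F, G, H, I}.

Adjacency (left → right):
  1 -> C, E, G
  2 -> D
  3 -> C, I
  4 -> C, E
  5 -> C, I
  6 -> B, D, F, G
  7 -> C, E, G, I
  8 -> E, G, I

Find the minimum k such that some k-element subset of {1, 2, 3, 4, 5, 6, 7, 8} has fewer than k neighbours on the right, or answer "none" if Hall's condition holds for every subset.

5

Take S = {1, 3, 4, 5, 7}. Its neighbourhood is {C, E, G, I}, so |N(S)| = 4 < |S| = 5.
Every subset of size less than 5 has at least as many neighbours as members, so 5 is the minimum.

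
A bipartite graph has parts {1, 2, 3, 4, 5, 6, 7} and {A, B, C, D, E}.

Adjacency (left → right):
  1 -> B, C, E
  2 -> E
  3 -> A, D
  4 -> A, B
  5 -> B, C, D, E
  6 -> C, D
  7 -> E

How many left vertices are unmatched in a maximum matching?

For example, pair 1-C, 2-E, 3-D, 4-A, 5-B.
The set {1, 2, 3, 4, 5, 6, 7} has only 5 neighbours ({A, B, C, D, E}), so by Hall's theorem at most 5 of the 7 left vertices can be matched.
That matches 5 of the 7, leaving 2 unmatched; no matching can do better.

2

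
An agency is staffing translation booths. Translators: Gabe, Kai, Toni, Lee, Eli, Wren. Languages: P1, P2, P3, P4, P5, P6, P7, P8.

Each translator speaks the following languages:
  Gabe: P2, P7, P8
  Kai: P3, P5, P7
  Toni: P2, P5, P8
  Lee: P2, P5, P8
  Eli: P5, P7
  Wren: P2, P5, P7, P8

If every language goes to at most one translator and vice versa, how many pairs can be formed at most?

For example, pair Gabe–P8, Kai–P3, Toni–P5, Lee–P2, Eli–P7.
The set {Gabe, Toni, Lee, Eli, Wren} has only 4 neighbours ({P2, P5, P7, P8}), so by Hall's theorem at most 5 of the 6 translators can be matched.

5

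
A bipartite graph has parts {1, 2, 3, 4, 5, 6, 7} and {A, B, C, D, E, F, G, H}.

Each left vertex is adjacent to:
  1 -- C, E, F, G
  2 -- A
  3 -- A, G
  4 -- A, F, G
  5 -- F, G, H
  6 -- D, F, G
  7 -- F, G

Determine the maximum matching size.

6

A valid assignment of size 6: 1-E, 2-A, 3-G, 4-F, 5-H, 6-D.
The set {2, 3, 4, 7} has only 3 neighbours ({A, F, G}), so by Hall's theorem at most 6 of the 7 left vertices can be matched.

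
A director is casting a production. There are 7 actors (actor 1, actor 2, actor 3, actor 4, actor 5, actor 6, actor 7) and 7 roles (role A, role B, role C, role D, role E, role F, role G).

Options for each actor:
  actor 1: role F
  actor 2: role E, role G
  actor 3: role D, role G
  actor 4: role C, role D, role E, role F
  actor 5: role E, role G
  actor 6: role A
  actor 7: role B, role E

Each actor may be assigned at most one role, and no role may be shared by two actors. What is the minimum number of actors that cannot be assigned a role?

A valid assignment of size 7: actor 1→role F, actor 2→role E, actor 3→role D, actor 4→role C, actor 5→role G, actor 6→role A, actor 7→role B.
All 7 actors are matched, so no larger matching exists.
That matches 7 of the 7, leaving 0 unmatched; no matching can do better.

0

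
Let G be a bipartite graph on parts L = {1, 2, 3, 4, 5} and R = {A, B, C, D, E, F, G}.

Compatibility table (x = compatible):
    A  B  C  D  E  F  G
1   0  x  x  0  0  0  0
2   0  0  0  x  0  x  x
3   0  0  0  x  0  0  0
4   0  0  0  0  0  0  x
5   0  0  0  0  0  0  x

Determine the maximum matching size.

For example, pair 1→B, 2→F, 3→D, 4→G.
The set {4, 5} has only 1 neighbour ({G}), so by Hall's theorem at most 4 of the 5 left vertices can be matched.

4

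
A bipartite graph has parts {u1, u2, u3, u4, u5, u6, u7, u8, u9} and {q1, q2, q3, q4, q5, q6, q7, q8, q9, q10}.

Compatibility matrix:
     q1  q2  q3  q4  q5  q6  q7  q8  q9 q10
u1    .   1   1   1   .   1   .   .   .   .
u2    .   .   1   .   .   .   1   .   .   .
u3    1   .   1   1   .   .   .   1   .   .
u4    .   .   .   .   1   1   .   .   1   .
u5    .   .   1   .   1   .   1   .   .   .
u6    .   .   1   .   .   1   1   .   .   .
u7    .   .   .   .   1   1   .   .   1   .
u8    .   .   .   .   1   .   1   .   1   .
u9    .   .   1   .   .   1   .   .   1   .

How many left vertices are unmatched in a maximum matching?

For example, pair u1–q2, u2–q3, u3–q8, u4–q9, u5–q7, u6–q6, u7–q5.
The set {u2, u4, u5, u6, u7, u8, u9} has only 5 neighbours ({q3, q5, q6, q7, q9}), so by Hall's theorem at most 7 of the 9 left vertices can be matched.
That matches 7 of the 9, leaving 2 unmatched; no matching can do better.

2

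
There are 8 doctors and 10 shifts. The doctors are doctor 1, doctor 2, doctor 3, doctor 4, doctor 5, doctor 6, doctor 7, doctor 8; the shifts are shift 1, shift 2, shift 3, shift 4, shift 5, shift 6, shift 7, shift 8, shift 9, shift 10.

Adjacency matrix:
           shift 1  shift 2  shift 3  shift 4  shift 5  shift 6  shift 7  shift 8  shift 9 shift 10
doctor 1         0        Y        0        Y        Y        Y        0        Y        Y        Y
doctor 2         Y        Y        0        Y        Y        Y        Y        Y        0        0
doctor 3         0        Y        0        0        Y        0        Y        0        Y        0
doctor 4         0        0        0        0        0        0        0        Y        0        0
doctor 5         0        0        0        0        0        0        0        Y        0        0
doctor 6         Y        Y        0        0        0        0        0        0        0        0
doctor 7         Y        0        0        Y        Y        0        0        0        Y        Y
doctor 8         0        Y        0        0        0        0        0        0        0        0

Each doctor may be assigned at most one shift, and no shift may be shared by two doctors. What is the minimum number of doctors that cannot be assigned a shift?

1

One maximum matching: doctor 1-shift 4, doctor 2-shift 6, doctor 3-shift 7, doctor 4-shift 8, doctor 6-shift 1, doctor 7-shift 5, doctor 8-shift 2.
The set {doctor 4, doctor 5} has only 1 neighbour ({shift 8}), so by Hall's theorem at most 7 of the 8 doctors can be matched.
That matches 7 of the 8, leaving 1 unmatched; no matching can do better.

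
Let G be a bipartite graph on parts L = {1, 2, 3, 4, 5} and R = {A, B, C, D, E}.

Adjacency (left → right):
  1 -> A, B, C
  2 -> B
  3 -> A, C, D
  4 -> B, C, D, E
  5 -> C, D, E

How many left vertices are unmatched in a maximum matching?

One maximum matching: 1→A, 2→B, 3→D, 4→C, 5→E.
This saturates every left vertex, so 5 is the maximum.
That matches 5 of the 5, leaving 0 unmatched; no matching can do better.

0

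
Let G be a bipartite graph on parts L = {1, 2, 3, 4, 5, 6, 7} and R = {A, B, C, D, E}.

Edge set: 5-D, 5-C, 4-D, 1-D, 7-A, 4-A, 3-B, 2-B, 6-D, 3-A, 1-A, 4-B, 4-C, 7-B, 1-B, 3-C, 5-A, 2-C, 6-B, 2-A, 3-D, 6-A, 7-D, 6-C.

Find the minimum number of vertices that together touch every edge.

4

A maximum matching has 4 edges (e.g. 1–D, 2–A, 3–C, 4–B).
By König's theorem the minimum vertex cover has the same size. One such cover is {A, B, C, D}.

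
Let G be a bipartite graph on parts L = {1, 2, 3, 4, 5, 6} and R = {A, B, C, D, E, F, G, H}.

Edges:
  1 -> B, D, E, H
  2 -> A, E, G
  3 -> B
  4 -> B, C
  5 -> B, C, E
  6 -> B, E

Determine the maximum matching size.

5

One maximum matching: 1-D, 2-G, 3-B, 4-C, 5-E.
The set {3, 4, 5, 6} has only 3 neighbours ({B, C, E}), so by Hall's theorem at most 5 of the 6 left vertices can be matched.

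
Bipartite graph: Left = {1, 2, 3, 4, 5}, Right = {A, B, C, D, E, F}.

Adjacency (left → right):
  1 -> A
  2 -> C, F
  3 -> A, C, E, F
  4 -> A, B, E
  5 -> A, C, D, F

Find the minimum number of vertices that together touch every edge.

5

A maximum matching has 5 edges (e.g. 1–A, 2–C, 3–E, 4–B, 5–F).
By König's theorem the minimum vertex cover has the same size. One such cover is {1, 2, 3, 4, 5}.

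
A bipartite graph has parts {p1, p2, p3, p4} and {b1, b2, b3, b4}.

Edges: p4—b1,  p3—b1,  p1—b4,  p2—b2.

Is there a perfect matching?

The set {p3, p4} has only 1 neighbour ({b1}), so by Hall's theorem at most 3 of the 4 left vertices can be matched.
Hence no matching covers every left vertex.

No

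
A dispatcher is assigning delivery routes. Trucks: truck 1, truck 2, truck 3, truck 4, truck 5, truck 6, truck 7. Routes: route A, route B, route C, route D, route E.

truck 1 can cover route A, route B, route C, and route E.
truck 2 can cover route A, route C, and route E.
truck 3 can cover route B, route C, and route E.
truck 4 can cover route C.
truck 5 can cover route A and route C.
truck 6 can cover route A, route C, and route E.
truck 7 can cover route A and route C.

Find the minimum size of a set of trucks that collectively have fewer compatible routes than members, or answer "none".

3

Take S = {truck 4, truck 5, truck 7}. Its neighbourhood is {route A, route C}, so |N(S)| = 2 < |S| = 3.
Every subset of size less than 3 has at least as many neighbours as members, so 3 is the minimum.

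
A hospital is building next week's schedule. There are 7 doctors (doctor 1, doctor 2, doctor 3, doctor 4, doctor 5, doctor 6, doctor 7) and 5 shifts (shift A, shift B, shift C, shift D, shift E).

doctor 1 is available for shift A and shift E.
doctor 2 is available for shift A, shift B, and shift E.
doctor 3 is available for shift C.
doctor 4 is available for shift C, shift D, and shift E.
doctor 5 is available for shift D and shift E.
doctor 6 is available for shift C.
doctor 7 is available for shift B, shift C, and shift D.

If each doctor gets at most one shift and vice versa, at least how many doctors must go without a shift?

2

One maximum matching: doctor 1→shift A, doctor 2→shift B, doctor 3→shift C, doctor 4→shift D, doctor 5→shift E.
The set {doctor 1, doctor 2, doctor 3, doctor 4, doctor 5, doctor 6, doctor 7} has only 5 neighbours ({shift A, shift B, shift C, shift D, shift E}), so by Hall's theorem at most 5 of the 7 doctors can be matched.
That matches 5 of the 7, leaving 2 unmatched; no matching can do better.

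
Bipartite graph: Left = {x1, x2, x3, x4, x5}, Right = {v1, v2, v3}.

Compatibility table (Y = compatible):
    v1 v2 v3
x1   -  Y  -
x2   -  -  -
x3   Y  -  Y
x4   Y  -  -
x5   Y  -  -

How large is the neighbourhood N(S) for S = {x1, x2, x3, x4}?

3

The union of neighbours of {x1, x2, x3, x4} is {v1, v2, v3}, which has 3 elements.
Since |N(S)| = 3 < |S| = 4, Hall's condition fails for this subset.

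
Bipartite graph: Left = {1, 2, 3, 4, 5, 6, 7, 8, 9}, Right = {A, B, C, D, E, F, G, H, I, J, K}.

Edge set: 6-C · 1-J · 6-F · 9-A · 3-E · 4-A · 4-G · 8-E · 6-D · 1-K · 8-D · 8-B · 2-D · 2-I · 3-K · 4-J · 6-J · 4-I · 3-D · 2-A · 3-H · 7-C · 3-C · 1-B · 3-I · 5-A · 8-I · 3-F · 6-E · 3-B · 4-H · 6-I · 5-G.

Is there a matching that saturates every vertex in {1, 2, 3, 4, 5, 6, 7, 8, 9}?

Yes

One maximum matching: 1-B, 2-I, 3-K, 4-J, 5-G, 6-F, 7-C, 8-E, 9-A.
All 9 left vertices are covered.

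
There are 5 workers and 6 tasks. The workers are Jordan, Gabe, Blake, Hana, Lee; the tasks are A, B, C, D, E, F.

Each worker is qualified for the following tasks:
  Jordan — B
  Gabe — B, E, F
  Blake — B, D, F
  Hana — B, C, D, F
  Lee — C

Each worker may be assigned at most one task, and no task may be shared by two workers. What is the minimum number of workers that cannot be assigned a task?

One maximum matching: Jordan–B, Gabe–E, Blake–D, Hana–F, Lee–C.
All 5 workers are matched, so no larger matching exists.
That matches 5 of the 5, leaving 0 unmatched; no matching can do better.

0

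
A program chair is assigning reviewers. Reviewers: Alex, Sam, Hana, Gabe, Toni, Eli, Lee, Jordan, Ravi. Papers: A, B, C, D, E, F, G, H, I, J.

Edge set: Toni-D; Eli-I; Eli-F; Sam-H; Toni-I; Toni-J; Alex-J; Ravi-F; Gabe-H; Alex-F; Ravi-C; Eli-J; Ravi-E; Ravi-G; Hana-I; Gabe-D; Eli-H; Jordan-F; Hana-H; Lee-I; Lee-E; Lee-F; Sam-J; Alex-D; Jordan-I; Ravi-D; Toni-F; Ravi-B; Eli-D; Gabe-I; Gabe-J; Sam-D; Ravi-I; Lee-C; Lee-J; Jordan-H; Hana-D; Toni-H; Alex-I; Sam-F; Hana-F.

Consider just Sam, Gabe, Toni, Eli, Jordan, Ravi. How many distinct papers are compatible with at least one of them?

9

The union of neighbours of {Sam, Gabe, Toni, Eli, Jordan, Ravi} is {B, C, D, E, F, G, H, I, J}, which has 9 elements.
Since |N(S)| = 9 ≥ |S| = 6, Hall's condition holds for this subset.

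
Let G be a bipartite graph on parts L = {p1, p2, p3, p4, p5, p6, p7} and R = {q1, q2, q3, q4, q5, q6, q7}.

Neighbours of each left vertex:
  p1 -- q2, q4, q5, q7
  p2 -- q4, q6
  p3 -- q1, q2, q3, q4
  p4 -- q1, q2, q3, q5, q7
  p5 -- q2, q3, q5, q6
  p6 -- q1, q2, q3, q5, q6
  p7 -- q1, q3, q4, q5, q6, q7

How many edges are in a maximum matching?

7

A valid assignment of size 7: p1–q2, p2–q4, p3–q3, p4–q7, p5–q5, p6–q1, p7–q6.
This saturates every left vertex, so 7 is the maximum.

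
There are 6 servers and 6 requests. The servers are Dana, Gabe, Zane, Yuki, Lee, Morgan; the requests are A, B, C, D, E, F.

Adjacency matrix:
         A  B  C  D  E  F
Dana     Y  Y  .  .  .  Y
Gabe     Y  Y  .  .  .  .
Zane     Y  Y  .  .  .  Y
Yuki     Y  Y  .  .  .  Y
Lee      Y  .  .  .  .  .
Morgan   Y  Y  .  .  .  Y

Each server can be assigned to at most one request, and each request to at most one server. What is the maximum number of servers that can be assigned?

For example, pair Dana-F, Gabe-A, Zane-B.
The set {Dana, Gabe, Zane, Yuki, Lee, Morgan} has only 3 neighbours ({A, B, F}), so by Hall's theorem at most 3 of the 6 servers can be matched.

3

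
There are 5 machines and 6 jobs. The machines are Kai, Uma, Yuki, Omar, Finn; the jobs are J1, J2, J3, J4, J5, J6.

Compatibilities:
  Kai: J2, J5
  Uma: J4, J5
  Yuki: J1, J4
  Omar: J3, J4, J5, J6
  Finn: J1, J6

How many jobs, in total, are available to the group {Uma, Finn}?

The union of neighbours of {Uma, Finn} is {J1, J4, J5, J6}, which has 4 elements.
Since |N(S)| = 4 ≥ |S| = 2, Hall's condition holds for this subset.

4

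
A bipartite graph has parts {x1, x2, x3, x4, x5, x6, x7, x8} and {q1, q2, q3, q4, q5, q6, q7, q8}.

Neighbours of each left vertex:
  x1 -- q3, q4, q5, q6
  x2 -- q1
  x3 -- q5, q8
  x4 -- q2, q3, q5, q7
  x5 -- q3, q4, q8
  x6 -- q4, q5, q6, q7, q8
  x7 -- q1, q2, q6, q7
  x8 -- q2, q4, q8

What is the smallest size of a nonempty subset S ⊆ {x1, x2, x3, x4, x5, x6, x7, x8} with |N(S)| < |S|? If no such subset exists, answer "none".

A matching saturating every left vertex exists, for instance x1→q6, x2→q1, x3→q5, x4→q7, x5→q3, x6→q4, x7→q2, x8→q8.
By Hall's marriage theorem, this means |N(S)| ≥ |S| for every subset S, so no violating subset exists.

none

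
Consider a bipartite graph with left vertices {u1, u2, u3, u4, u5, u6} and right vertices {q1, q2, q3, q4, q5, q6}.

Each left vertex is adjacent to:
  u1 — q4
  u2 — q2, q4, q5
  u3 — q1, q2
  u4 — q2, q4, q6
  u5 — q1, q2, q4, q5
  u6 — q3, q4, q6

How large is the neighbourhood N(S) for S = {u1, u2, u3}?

The union of neighbours of {u1, u2, u3} is {q1, q2, q4, q5}, which has 4 elements.
Since |N(S)| = 4 ≥ |S| = 3, Hall's condition holds for this subset.

4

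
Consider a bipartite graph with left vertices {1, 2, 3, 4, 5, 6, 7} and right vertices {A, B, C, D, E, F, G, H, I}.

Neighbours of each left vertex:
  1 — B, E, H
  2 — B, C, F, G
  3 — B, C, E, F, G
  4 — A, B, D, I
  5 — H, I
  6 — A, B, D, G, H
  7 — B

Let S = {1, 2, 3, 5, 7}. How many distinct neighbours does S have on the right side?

The union of neighbours of {1, 2, 3, 5, 7} is {B, C, E, F, G, H, I}, which has 7 elements.
Since |N(S)| = 7 ≥ |S| = 5, Hall's condition holds for this subset.

7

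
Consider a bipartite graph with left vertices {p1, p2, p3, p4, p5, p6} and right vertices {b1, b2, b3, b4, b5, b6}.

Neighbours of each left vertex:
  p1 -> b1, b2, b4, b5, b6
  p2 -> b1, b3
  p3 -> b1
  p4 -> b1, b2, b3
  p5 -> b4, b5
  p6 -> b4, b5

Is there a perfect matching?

For example, pair p1–b6, p2–b3, p3–b1, p4–b2, p5–b4, p6–b5.
Every left vertex is matched, so this is a perfect matching.

Yes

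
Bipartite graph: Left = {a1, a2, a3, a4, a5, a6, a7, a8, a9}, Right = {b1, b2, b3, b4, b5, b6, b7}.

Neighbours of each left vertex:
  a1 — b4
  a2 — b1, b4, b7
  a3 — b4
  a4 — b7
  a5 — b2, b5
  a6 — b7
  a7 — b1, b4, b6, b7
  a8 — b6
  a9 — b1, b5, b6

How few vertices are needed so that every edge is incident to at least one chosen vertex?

The 6 edges a1–b4, a2–b1, a4–b7, a5–b2, a7–b6, a9–b5 form a matching, so any vertex cover needs at least 6 vertices (one per matched edge).
Conversely {a5, a9, b1, b4, b6, b7} meets every edge and has exactly 6 vertices, so 6 is optimal.

6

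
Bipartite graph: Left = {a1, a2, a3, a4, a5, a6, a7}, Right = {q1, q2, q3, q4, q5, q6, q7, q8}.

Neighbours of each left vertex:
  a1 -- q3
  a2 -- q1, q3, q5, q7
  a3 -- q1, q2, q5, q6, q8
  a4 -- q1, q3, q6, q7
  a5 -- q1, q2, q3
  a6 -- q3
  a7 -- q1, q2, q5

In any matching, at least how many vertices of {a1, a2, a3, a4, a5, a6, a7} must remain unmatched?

1

A valid assignment of size 6: a1-q3, a2-q5, a3-q6, a4-q7, a5-q1, a7-q2.
The set {a1, a6} has only 1 neighbour ({q3}), so by Hall's theorem at most 6 of the 7 left vertices can be matched.
That matches 6 of the 7, leaving 1 unmatched; no matching can do better.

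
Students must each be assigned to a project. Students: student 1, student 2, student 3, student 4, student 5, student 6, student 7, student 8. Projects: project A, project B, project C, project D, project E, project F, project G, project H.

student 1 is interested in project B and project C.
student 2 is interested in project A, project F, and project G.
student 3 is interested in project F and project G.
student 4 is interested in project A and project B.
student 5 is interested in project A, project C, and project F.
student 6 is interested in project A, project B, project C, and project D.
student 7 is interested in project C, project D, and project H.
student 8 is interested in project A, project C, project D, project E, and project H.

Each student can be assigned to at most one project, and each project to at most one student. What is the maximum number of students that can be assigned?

For example, pair student 1–project B, student 2–project G, student 3–project F, student 4–project A, student 5–project C, student 6–project D, student 7–project H, student 8–project E.
This saturates every student, so 8 is the maximum.

8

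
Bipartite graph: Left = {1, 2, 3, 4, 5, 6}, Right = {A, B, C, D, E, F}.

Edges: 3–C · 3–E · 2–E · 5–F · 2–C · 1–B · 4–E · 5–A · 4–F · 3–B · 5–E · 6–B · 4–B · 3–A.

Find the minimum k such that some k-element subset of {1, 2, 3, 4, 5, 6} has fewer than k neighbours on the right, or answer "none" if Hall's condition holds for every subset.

Take S = {1, 6}. Its neighbourhood is {B}, so |N(S)| = 1 < |S| = 2.
No single vertex violates Hall's condition since each has at least one neighbour, so 2 is the minimum.

2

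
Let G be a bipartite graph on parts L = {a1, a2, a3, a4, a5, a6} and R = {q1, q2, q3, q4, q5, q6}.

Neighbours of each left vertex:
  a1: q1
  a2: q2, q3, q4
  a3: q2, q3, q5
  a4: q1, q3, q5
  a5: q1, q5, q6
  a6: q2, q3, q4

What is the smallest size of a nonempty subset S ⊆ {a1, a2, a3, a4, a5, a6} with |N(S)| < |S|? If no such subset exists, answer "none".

none

A matching saturating every left vertex exists, for instance a1→q1, a2→q4, a3→q5, a4→q3, a5→q6, a6→q2.
By Hall's marriage theorem, this means |N(S)| ≥ |S| for every subset S, so no violating subset exists.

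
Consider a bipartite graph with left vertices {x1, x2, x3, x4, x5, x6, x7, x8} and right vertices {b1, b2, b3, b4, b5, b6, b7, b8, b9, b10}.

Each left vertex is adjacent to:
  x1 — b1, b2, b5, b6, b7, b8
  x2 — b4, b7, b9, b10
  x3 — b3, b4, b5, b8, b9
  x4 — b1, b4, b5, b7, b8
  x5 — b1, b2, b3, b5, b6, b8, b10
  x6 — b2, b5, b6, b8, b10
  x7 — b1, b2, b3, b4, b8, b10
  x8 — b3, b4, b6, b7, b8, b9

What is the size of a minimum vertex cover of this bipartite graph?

{x1, x2, x3, x4, x5, x6, x7, x8} is a vertex cover of size 8: every edge has an endpoint in this set.
No smaller cover exists because x1–b1, x2–b9, x3–b3, x4–b4, x5–b5, x6–b6, x7–b8, x8–b7 is a matching of size 8, and a cover must include an endpoint of each of these disjoint edges (König's theorem).

8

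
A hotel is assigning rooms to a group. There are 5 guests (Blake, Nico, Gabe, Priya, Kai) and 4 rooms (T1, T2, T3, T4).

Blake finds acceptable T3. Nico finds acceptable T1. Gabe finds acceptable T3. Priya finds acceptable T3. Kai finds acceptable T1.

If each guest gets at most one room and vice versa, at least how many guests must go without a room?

3

One maximum matching: Blake-T3, Nico-T1.
The set {Blake, Nico, Gabe, Priya, Kai} has only 2 neighbours ({T1, T3}), so by Hall's theorem at most 2 of the 5 guests can be matched.
That matches 2 of the 5, leaving 3 unmatched; no matching can do better.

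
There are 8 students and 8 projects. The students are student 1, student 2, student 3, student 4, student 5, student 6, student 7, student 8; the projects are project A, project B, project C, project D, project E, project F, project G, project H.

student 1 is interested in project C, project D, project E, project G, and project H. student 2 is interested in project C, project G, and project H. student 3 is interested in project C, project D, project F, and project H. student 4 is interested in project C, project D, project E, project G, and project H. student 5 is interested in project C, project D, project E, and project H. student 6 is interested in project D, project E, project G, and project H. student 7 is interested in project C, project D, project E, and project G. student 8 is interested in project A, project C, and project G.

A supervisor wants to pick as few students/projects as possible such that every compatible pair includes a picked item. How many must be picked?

A maximum matching has 7 edges (e.g. student 1–project H, student 2–project G, student 3–project F, student 4–project D, student 5–project C, student 6–project E, student 8–project A).
By König's theorem the minimum vertex cover has the same size. One such cover is {student 3, student 8, project C, project D, project E, project G, project H}.

7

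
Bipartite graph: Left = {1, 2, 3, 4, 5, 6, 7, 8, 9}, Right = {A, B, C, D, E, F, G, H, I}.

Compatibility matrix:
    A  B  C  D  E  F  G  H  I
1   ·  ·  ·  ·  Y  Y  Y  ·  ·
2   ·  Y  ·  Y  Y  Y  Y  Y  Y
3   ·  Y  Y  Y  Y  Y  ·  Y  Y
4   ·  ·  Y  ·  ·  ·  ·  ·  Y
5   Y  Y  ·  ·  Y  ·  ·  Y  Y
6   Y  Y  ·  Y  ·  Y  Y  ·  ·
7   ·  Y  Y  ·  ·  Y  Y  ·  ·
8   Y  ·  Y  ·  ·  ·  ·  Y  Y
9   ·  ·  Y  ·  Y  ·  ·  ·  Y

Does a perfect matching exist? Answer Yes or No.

Yes

A valid assignment of size 9: 1–F, 2–H, 3–D, 4–C, 5–A, 6–G, 7–B, 8–I, 9–E.
All 9 left vertices are covered.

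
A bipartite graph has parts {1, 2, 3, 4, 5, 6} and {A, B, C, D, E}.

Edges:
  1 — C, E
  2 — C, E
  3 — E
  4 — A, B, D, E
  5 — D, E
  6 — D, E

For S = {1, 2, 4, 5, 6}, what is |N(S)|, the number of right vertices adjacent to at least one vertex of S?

5

The union of neighbours of {1, 2, 4, 5, 6} is {A, B, C, D, E}, which has 5 elements.
Since |N(S)| = 5 ≥ |S| = 5, Hall's condition holds for this subset.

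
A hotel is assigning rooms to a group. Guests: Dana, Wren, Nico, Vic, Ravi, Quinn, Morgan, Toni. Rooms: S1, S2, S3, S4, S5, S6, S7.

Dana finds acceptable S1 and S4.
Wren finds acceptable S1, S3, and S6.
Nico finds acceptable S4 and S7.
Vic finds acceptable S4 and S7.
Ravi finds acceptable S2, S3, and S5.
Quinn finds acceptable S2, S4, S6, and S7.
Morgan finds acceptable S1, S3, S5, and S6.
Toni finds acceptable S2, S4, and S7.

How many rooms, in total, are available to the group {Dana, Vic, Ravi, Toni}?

6

The union of neighbours of {Dana, Vic, Ravi, Toni} is {S1, S2, S3, S4, S5, S7}, which has 6 elements.
Since |N(S)| = 6 ≥ |S| = 4, Hall's condition holds for this subset.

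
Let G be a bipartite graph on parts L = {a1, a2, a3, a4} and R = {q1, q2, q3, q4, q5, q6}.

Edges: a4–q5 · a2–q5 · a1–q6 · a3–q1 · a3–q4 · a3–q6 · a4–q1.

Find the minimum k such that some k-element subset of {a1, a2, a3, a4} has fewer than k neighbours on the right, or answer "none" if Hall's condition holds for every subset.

none

A matching saturating every left vertex exists, for instance a1→q6, a2→q5, a3→q4, a4→q1.
By Hall's marriage theorem, this means |N(S)| ≥ |S| for every subset S, so no violating subset exists.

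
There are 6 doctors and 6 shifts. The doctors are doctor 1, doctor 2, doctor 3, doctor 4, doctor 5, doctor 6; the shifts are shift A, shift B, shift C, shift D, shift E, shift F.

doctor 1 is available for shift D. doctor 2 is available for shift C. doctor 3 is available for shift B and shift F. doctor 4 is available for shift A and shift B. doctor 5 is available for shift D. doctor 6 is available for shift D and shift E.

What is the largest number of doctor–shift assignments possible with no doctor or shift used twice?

5

A valid assignment of size 5: doctor 1→shift D, doctor 2→shift C, doctor 3→shift F, doctor 4→shift A, doctor 6→shift E.
The set {doctor 1, doctor 5} has only 1 neighbour ({shift D}), so by Hall's theorem at most 5 of the 6 doctors can be matched.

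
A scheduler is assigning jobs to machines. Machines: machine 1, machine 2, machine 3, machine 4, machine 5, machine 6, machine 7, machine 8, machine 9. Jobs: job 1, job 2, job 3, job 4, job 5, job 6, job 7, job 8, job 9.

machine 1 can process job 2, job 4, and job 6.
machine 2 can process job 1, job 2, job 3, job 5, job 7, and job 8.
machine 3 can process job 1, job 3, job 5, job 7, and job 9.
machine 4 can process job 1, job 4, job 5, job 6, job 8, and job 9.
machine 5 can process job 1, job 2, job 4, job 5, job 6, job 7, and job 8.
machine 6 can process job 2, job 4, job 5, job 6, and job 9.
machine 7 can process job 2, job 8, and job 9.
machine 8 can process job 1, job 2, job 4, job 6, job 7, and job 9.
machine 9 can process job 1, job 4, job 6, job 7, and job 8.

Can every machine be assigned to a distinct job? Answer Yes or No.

Yes

For example, pair machine 1–job 6, machine 2–job 1, machine 3–job 3, machine 4–job 9, machine 5–job 5, machine 6–job 2, machine 7–job 8, machine 8–job 4, machine 9–job 7.
All 9 machines are covered.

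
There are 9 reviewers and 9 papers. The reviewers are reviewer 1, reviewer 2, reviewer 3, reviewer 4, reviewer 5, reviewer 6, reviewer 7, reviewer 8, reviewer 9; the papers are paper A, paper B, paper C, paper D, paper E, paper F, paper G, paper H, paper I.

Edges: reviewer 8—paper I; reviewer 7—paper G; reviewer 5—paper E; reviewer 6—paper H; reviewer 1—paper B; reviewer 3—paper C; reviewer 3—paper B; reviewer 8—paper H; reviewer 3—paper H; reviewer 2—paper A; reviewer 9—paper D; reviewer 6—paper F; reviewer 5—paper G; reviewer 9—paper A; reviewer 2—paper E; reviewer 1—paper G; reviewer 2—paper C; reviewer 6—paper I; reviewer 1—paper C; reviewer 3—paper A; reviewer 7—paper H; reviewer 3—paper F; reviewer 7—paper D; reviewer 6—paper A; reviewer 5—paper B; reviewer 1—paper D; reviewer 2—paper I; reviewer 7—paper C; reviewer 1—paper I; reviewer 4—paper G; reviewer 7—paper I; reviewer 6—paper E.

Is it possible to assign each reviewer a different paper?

One maximum matching: reviewer 1–paper I, reviewer 2–paper E, reviewer 3–paper A, reviewer 4–paper G, reviewer 5–paper B, reviewer 6–paper F, reviewer 7–paper C, reviewer 8–paper H, reviewer 9–paper D.
Every reviewer is matched, so this is a perfect matching.

Yes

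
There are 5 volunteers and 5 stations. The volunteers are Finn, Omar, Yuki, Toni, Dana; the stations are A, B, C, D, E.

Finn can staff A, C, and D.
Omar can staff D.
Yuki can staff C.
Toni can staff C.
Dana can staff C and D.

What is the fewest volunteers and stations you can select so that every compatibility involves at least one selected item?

3

{Finn, C, D} is a vertex cover of size 3: every edge has an endpoint in this set.
No smaller cover exists because Finn–A, Omar–D, Yuki–C is a matching of size 3, and a cover must include an endpoint of each of these disjoint edges (König's theorem).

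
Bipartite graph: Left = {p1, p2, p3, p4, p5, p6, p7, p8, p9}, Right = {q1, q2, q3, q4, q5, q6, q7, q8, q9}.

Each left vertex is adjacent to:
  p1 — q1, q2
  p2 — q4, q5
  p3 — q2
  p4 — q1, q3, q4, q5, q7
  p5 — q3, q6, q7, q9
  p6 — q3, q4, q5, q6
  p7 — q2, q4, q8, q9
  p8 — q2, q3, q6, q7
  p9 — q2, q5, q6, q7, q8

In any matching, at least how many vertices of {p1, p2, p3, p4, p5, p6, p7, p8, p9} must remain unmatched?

0

A valid assignment of size 9: p1-q1, p2-q5, p3-q2, p4-q4, p5-q9, p6-q3, p7-q8, p8-q7, p9-q6.
This saturates every left vertex, so 9 is the maximum.
That matches 9 of the 9, leaving 0 unmatched; no matching can do better.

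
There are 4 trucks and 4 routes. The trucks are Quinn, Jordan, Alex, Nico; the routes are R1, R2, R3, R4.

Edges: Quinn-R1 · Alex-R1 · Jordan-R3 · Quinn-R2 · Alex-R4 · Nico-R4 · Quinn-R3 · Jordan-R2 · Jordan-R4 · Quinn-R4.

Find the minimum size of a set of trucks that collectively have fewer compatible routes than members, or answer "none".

none

A matching saturating every truck exists, for instance Quinn→R2, Jordan→R3, Alex→R1, Nico→R4.
By Hall's marriage theorem, this means |N(S)| ≥ |S| for every subset S, so no violating subset exists.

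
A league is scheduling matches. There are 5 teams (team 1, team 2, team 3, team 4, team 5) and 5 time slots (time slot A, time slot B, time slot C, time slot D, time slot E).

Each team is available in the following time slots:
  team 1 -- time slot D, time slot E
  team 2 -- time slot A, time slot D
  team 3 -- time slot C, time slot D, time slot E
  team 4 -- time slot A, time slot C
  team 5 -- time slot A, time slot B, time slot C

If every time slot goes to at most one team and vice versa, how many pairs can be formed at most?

5

For example, pair team 1-time slot E, team 2-time slot D, team 3-time slot C, team 4-time slot A, team 5-time slot B.
This saturates every team, so 5 is the maximum.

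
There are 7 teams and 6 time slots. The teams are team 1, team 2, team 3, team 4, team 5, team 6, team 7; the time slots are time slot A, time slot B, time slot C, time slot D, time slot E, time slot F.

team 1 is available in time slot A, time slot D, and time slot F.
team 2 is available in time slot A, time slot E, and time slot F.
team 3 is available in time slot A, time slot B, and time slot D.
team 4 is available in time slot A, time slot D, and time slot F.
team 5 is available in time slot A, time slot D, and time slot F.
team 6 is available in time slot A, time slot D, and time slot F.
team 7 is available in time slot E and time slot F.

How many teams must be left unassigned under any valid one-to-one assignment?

One maximum matching: team 1→time slot A, team 2→time slot E, team 3→time slot B, team 4→time slot D, team 5→time slot F.
The set {team 1, team 2, team 4, team 5, team 6, team 7} has only 4 neighbours ({time slot A, time slot D, time slot E, time slot F}), so by Hall's theorem at most 5 of the 7 teams can be matched.
That matches 5 of the 7, leaving 2 unmatched; no matching can do better.

2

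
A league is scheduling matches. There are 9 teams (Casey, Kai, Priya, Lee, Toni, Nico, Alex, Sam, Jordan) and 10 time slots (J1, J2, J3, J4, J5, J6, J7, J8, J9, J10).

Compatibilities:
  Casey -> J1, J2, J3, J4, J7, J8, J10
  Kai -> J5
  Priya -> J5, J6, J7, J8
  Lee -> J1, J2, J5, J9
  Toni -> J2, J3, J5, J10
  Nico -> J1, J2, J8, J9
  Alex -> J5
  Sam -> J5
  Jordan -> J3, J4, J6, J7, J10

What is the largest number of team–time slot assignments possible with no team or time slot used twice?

One maximum matching: Casey→J2, Kai→J5, Priya→J7, Lee→J1, Toni→J3, Nico→J9, Jordan→J6.
The set {Kai, Alex, Sam} has only 1 neighbour ({J5}), so by Hall's theorem at most 7 of the 9 teams can be matched.

7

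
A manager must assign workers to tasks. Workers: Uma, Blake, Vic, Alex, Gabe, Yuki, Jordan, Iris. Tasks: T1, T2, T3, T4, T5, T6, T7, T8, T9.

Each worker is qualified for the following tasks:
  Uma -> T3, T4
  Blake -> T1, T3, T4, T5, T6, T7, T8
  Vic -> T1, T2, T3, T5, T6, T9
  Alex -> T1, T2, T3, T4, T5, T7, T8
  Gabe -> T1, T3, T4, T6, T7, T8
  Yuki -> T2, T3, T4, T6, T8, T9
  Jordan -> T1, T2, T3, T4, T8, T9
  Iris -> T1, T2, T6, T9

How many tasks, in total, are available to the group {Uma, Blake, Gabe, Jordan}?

9

The union of neighbours of {Uma, Blake, Gabe, Jordan} is {T1, T2, T3, T4, T5, T6, T7, T8, T9}, which has 9 elements.
Since |N(S)| = 9 ≥ |S| = 4, Hall's condition holds for this subset.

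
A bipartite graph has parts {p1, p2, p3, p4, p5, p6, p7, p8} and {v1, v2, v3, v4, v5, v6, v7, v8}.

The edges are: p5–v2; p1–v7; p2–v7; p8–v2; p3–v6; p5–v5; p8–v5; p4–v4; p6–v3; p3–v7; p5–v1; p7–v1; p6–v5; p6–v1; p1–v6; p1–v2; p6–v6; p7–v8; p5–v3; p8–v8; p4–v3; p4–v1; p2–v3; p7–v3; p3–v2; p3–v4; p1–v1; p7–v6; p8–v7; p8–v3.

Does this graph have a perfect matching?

For example, pair p1–v1, p2–v7, p3–v2, p4–v4, p5–v5, p6–v6, p7–v8, p8–v3.
Every left vertex is matched, so this is a perfect matching.

Yes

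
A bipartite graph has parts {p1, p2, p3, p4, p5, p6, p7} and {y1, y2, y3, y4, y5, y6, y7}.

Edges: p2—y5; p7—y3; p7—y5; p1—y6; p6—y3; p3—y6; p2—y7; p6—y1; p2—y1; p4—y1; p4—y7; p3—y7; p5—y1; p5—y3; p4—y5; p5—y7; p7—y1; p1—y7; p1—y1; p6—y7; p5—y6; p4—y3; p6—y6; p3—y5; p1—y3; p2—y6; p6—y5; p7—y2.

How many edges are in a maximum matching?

6

One maximum matching: p1→y6, p2→y5, p3→y7, p4→y1, p5→y3, p7→y2.
The set {p1, p2, p3, p4, p5, p6} has only 5 neighbours ({y1, y3, y5, y6, y7}), so by Hall's theorem at most 6 of the 7 left vertices can be matched.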